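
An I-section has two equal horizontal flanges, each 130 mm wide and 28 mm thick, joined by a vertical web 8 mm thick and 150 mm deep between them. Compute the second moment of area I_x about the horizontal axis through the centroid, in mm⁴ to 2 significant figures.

Decompose the section into non-overlapping parts with the origin at the bottom-left of its bounding rectangle.
Bottom flange: 130 × 28, A = 3 640 mm², y = 14 mm, Ī = 237 813 mm⁴.
Web: 8 × 150, A = 1 200 mm², y = 103 mm, Ī = 2 250 000 mm⁴.
Top flange: 130 × 28, A = 3 640 mm², y = 192 mm, Ī = 237 813 mm⁴.
By symmetry the centroid is at mid-height, ȳ = 103 mm.
Transfer each piece to the horizontal axis through the centroid using Ī + A·d² with d = y − 103:
  bottom flange: d = -89 mm → contributes +29 070 253 mm⁴
  web: d = 0 mm → contributes +2 250 000 mm⁴
  top flange: d = 89 mm → contributes +29 070 253 mm⁴
Total I = 60 390 507 mm⁴.

I_x ≈ 6.0 × 10⁷ mm⁴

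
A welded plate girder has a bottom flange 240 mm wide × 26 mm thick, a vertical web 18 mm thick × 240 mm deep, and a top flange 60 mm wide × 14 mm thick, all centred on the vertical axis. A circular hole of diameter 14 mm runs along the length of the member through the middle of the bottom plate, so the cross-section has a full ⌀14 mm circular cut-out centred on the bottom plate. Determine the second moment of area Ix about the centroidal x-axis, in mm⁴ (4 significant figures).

Decompose the section into non-overlapping parts with the origin at the bottom-left of its bounding rectangle.
Bottom plate: 240 × 26, A = 6 240 mm², y = 13 mm, Ī = 351 520 mm⁴.
Web plate: 18 × 240, A = 4 320 mm², y = 146 mm, Ī = 20 736 000 mm⁴.
Top plate: 60 × 14, A = 840 mm², y = 273 mm, Ī = 13 720 mm⁴.
Hole (subtracted): ⌀14, A = 153.938 mm², y = 13 mm, Ī = 1885.74 mm⁴.
Centroid: ȳ = ΣA·y / ΣA = 83.51 mm.
Transfer each piece to the centroidal x-axis using Ī + A·d² with d = y − 83.51:
  bottom plate: d = -70.51 mm → contributes +31 374 692 mm⁴
  web plate: d = 62.49 mm → contributes +37 605 592 mm⁴
  top plate: d = 189.49 mm → contributes +30 175 142 mm⁴
  hole: d = -70.51 mm → contributes −767 214 mm⁴
Total I = 98 388 213 mm⁴.

Ix ≈ 9.839 × 10⁷ mm⁴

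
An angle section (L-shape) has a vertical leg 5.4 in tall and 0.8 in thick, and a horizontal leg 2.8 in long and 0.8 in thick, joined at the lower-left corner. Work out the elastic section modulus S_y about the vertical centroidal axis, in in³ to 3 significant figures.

S_y ≈ 1.51 in³

Break the section into simple shapes (no overlaps), measuring from the bottom-left corner of the bounding box.
Vertical leg: 0.8 × 5.4, A = 4.32 in², x = 0.4 in, Ī = 0.2304 in⁴.
Horizontal leg (remainder): 2 × 0.8, A = 1.6 in², x = 1.8 in, Ī = 0.53333 in⁴.
Centroid: x̄ = ΣA·x / ΣA = 0.77838 in.
Transfer each piece to the vertical centroidal axis using Ī + A·d² with d = x − 0.77838:
  vertical leg: d = -0.37838 in → contributes +0.8489 in⁴
  horizontal leg (remainder): d = 1.0216 in → contributes +2.2033 in⁴
Total I = 3.0522 in⁴.
Extreme fibre distance c = 2.0216 in; S = I/c = 1.5098 in³.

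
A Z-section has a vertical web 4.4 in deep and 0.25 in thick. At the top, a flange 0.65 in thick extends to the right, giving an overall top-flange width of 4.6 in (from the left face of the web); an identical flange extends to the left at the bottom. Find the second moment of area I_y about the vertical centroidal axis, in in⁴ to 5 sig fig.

I_y ≈ 38.838 in⁴

Break the section into simple shapes (no overlaps), measuring from the bottom-left corner of the bounding box.
Web: 0.25 × 4.4, A = 1.1 in², x = 4.475 in, Ī = 0.005729167 in⁴.
Top flange (beyond web): 4.35 × 0.65, A = 2.8275 in², x = 6.775 in, Ī = 4.458614 in⁴.
Bottom flange (beyond web): 4.35 × 0.65, A = 2.8275 in², x = 2.175 in, Ī = 4.458614 in⁴.
Centroid: x̄ = ΣA·x / ΣA = 4.475 in.
Transfer each piece to the vertical centroidal axis using Ī + A·d² with d = x − 4.475:
  web: d = 0 in → contributes +0.005729167 in⁴
  top flange (beyond web): d = 2.3 in → contributes +19.41609 in⁴
  bottom flange (beyond web): d = -2.3 in → contributes +19.41609 in⁴
Total I = 38.83791 in⁴.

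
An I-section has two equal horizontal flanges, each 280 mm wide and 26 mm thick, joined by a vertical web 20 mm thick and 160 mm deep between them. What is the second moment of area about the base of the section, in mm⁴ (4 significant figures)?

Break the section into simple shapes (no overlaps), measuring from the bottom-left corner of the bounding box.
Bottom flange: 280 × 26, A = 7 280 mm², y = 13 mm, Ī = 410 107 mm⁴.
Web: 20 × 160, A = 3 200 mm², y = 106 mm, Ī = 6 826 667 mm⁴.
Top flange: 280 × 26, A = 7 280 mm², y = 199 mm, Ī = 410 107 mm⁴.
Transfer each piece to a horizontal axis along the bottom face using Ī + A·d² with d = y − 0:
  bottom flange: d = 13 mm → contributes +1 640 427 mm⁴
  web: d = 106 mm → contributes +42 781 867 mm⁴
  top flange: d = 199 mm → contributes +288 705 387 mm⁴
Total I = 333 127 680 mm⁴.

I_base ≈ 3.331 × 10⁸ mm⁴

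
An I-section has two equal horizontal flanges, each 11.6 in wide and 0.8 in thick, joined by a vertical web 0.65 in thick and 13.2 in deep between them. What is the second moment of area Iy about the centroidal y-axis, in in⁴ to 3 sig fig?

Decompose the section into non-overlapping parts with the origin at the bottom-left of its bounding rectangle.
Bottom flange: 11.6 × 0.8, A = 9.28 in², x = 5.8 in, Ī = 104.06 in⁴.
Web: 0.65 × 13.2, A = 8.58 in², x = 5.8 in, Ī = 0.30209 in⁴.
Top flange: 11.6 × 0.8, A = 9.28 in², x = 5.8 in, Ī = 104.06 in⁴.
By symmetry the centroid is at mid-width, x̄ = 5.8 in.
All pieces are centred on the centroidal y-axis, so I = ΣĪ = 208.42 in⁴.

Iy ≈ 208 in⁴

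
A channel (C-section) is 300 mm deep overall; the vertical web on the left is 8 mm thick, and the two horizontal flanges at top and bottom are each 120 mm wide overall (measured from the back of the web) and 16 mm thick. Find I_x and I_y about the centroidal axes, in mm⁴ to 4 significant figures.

I_x ≈ 9.034 × 10⁷ mm⁴, I_y ≈ 8.934 × 10⁶ mm⁴

Decompose the section into non-overlapping parts with the origin at the bottom-left of its bounding rectangle.
Web: 8 × 300, A = 2 400 mm², y = 150 mm, Ī = 18 000 000 mm⁴.
Top flange (beyond web): 112 × 16, A = 1 792 mm², y = 292 mm, Ī = 38229.3 mm⁴.
Bottom flange (beyond web): 112 × 16, A = 1 792 mm², y = 8 mm, Ī = 38229.3 mm⁴.
By symmetry the centroid is at mid-height, ȳ = 150 mm.
Transfer each piece to the centroidal x-axis using Ī + A·d² with d = y − 150:
  web: d = 0 mm → contributes +18 000 000 mm⁴
  top flange (beyond web): d = 142 mm → contributes +36 172 117 mm⁴
  bottom flange (beyond web): d = -142 mm → contributes +36 172 117 mm⁴
Total I = 90 344 235 mm⁴.
For the y-axis: x̄ = 39.9358 mm.
Repeating about the centroidal y-axis gives I_y = 8 934 034 mm⁴.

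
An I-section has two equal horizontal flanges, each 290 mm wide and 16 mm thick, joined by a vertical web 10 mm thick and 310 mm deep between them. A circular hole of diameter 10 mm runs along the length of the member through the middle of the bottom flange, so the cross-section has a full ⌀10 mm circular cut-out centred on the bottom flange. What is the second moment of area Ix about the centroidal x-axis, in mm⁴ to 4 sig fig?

Break the section into simple shapes (no overlaps), measuring from the bottom-left corner of the bounding box.
Bottom flange: 290 × 16, A = 4 640 mm², y = 8 mm, Ī = 98986.7 mm⁴.
Web: 10 × 310, A = 3 100 mm², y = 171 mm, Ī = 24 825 833 mm⁴.
Top flange: 290 × 16, A = 4 640 mm², y = 334 mm, Ī = 98986.7 mm⁴.
Hole (subtracted): ⌀10, A = 78.5398 mm², y = 8 mm, Ī = 490.874 mm⁴.
Centroid: ȳ = ΣA·y / ΣA = 172.041 mm.
Transfer each piece to the centroidal x-axis using Ī + A·d² with d = y − 172.041:
  bottom flange: d = -164.041 mm → contributes +124 958 359 mm⁴
  web: d = -1.04069 mm → contributes +24 829 191 mm⁴
  top flange: d = 161.959 mm → contributes +121 809 985 mm⁴
  hole: d = -164.041 mm → contributes −2 113 946 mm⁴
Total I = 269 483 589 mm⁴.

Ix ≈ 2.695 × 10⁸ mm⁴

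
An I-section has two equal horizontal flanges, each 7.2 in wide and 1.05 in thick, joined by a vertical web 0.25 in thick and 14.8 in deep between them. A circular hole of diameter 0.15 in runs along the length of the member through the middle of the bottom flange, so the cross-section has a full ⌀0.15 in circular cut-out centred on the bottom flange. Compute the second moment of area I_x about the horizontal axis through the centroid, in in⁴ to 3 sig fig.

I_x ≈ 1020 in⁴

Treat the section as a set of non-overlapping primitives; coordinates are from the bounding-box lower-left.
Bottom flange: 7.2 × 1.05, A = 7.56 in², y = 0.525 in, Ī = 0.69458 in⁴.
Web: 0.25 × 14.8, A = 3.7 in², y = 8.45 in, Ī = 67.537 in⁴.
Top flange: 7.2 × 1.05, A = 7.56 in², y = 16.375 in, Ī = 0.69458 in⁴.
Hole (subtracted): ⌀0.15, A = 0.017671 in², y = 0.525 in, Ī = 0.00002485 in⁴.
Centroid: ȳ = ΣA·y / ΣA = 8.4574 in.
Transfer each piece to the horizontal axis through the centroid using Ī + A·d² with d = y − 8.4574:
  bottom flange: d = -7.9324 in → contributes +476.4 in⁴
  web: d = -0.0074483 in → contributes +67.538 in⁴
  top flange: d = 7.9176 in → contributes +474.61 in⁴
  hole: d = -7.9324 in → contributes −1.112 in⁴
Total I = 1017.4 in⁴.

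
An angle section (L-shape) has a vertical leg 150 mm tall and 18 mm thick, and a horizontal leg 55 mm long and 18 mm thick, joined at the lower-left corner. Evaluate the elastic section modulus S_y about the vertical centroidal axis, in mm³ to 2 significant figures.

S_y ≈ 1.4 × 10⁴ mm³

Decompose the section into non-overlapping parts with the origin at the bottom-left of its bounding rectangle.
Vertical leg: 18 × 150, A = 2 700 mm², x = 9 mm, Ī = 72 900 mm⁴.
Horizontal leg (remainder): 37 × 18, A = 666 mm², x = 36.5 mm, Ī = 75 980 mm⁴.
Centroid: x̄ = ΣA·x / ΣA = 14.44 mm.
Transfer each piece to the vertical centroidal axis using Ī + A·d² with d = x − 14.44:
  vertical leg: d = -5.441 mm → contributes +152 837 mm⁴
  horizontal leg (remainder): d = 22.06 mm → contributes +400 050 mm⁴
Total I = 552 887 mm⁴.
Extreme fibre distance c = 40.56 mm; S = I/c = 13 632 mm³.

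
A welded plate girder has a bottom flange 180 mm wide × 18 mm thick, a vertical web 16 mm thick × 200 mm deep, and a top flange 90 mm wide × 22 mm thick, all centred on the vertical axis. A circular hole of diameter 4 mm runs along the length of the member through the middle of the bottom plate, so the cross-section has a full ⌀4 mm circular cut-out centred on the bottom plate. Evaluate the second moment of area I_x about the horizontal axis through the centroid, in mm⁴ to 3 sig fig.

I_x ≈ 7.15 × 10⁷ mm⁴

Treat the section as a set of non-overlapping primitives; coordinates are from the bounding-box lower-left.
Bottom plate: 180 × 18, A = 3 240 mm², y = 9 mm, Ī = 87 480 mm⁴.
Web plate: 16 × 200, A = 3 200 mm², y = 118 mm, Ī = 10 666 667 mm⁴.
Top plate: 90 × 22, A = 1 980 mm², y = 229 mm, Ī = 79 860 mm⁴.
Hole (subtracted): ⌀4, A = 12.566 mm², y = 9 mm, Ī = 12.566 mm⁴.
Centroid: ȳ = ΣA·y / ΣA = 102.3 mm.
Transfer each piece to the horizontal axis through the centroid using Ī + A·d² with d = y − 102.3:
  bottom plate: d = -93.298 mm → contributes +28 290 349 mm⁴
  web plate: d = 15.702 mm → contributes +11 455 597 mm⁴
  top plate: d = 126.7 mm → contributes +31 865 391 mm⁴
  hole: d = -93.298 mm → contributes −109 398 mm⁴
Total I = 71 501 939 mm⁴.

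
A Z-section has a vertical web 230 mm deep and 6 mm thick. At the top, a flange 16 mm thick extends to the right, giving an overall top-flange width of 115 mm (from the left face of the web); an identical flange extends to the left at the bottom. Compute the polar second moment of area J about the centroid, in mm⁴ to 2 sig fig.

Treat the section as a set of non-overlapping primitives; coordinates are from the bounding-box lower-left.
Web: 6 × 230, A = 1 380 mm², y = 115 mm, Ī = 6 083 500 mm⁴.
Top flange (beyond web): 109 × 16, A = 1 744 mm², y = 222 mm, Ī = 37 205 mm⁴.
Bottom flange (beyond web): 109 × 16, A = 1 744 mm², y = 8 mm, Ī = 37 205 mm⁴.
Centroid: ȳ = ΣA·y / ΣA = 115 mm.
Transfer each piece to the centroidal x-axis using Ī + A·d² with d = y − 115:
  web: d = 0 mm → contributes +6 083 500 mm⁴
  top flange (beyond web): d = 107 mm → contributes +20 004 261 mm⁴
  bottom flange (beyond web): d = -107 mm → contributes +20 004 261 mm⁴
Total I = 46 092 023 mm⁴.
For the y-axis: x̄ = 112 mm.
Repeating about the centroidal y-axis gives I_y = 14 989 751 mm⁴.
Polar second moment: J = I_x + I_y = 61 081 773 mm⁴.

J ≈ 6.1 × 10⁷ mm⁴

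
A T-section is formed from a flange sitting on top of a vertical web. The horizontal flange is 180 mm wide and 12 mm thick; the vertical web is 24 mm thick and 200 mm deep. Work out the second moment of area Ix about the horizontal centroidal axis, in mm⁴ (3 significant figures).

Ix ≈ 3.28 × 10⁷ mm⁴

Treat the section as a set of non-overlapping primitives; coordinates are from the bounding-box lower-left.
Flange: 180 × 12, A = 2 160 mm², y = 206 mm, Ī = 25 920 mm⁴.
Web: 24 × 200, A = 4 800 mm², y = 100 mm, Ī = 16 000 000 mm⁴.
Centroid: ȳ = ΣA·y / ΣA = 132.9 mm.
Transfer each piece to the horizontal centroidal axis using Ī + A·d² with d = y − 132.9:
  flange: d = 73.103 mm → contributes +11 569 207 mm⁴
  web: d = -32.897 mm → contributes +21 194 479 mm⁴
Total I = 32 763 686 mm⁴.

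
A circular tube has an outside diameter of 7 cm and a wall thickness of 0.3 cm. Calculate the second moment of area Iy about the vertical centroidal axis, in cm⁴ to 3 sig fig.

Iy ≈ 35.5 cm⁴

Decompose the section into non-overlapping parts with the origin at the bottom-left of its bounding rectangle.
Outer circle: ⌀7, A = 38.485 cm², x = 3.5 cm, Ī = 117.86 cm⁴.
Bore (subtracted): ⌀6.4, A = 32.17 cm², x = 3.5 cm, Ī = 82.355 cm⁴.
By symmetry the centroid is at mid-width, x̄ = 3.5 cm.
All pieces are centred on the vertical centroidal axis, so I = ΣĪ (holes subtracted) = 35.504 cm⁴.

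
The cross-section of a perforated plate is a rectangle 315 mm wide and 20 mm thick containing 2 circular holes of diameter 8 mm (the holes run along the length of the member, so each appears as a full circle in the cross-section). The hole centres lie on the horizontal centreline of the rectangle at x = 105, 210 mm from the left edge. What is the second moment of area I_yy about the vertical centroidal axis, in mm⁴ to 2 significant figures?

I_yy ≈ 5.2 × 10⁷ mm⁴

Decompose the section into non-overlapping parts with the origin at the bottom-left of its bounding rectangle.
Plate: 315 × 20, A = 6 300 mm², x = 157.5 mm, Ī = 52 093 125 mm⁴.
Hole 1 (subtracted): ⌀8, A = 50.27 mm², x = 105 mm, Ī = 201.1 mm⁴.
Hole 2 (subtracted): ⌀8, A = 50.27 mm², x = 210 mm, Ī = 201.1 mm⁴.
By symmetry the centroid is at mid-width, x̄ = 157.5 mm.
Transfer each piece to the vertical centroidal axis using Ī + A·d² with d = x − 157.5:
  plate: d = 0 mm → contributes +52 093 125 mm⁴
  hole 1: d = -52.5 mm → contributes −138 745 mm⁴
  hole 2: d = 52.5 mm → contributes −138 745 mm⁴
Total I = 51 815 634 mm⁴.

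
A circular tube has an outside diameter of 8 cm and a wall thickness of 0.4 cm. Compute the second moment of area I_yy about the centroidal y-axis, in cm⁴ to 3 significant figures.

Break the section into simple shapes (no overlaps), measuring from the bottom-left corner of the bounding box.
Outer circle: ⌀8, A = 50.265 cm², x = 4 cm, Ī = 201.06 cm⁴.
Bore (subtracted): ⌀7.2, A = 40.715 cm², x = 4 cm, Ī = 131.92 cm⁴.
By symmetry the centroid is at mid-width, x̄ = 4 cm.
All pieces are centred on the centroidal y-axis, so I = ΣĪ (holes subtracted) = 69.145 cm⁴.

I_yy ≈ 69.1 cm⁴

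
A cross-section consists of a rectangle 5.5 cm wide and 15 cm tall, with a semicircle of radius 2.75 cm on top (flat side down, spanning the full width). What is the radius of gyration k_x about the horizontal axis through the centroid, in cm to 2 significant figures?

k_x ≈ 5.0 cm

Break the section into simple shapes (no overlaps), measuring from the bottom-left corner of the bounding box.
Rectangular body: 5.5 × 15, A = 82.5 cm², y = 7.5 cm, Ī = 1 547 cm⁴.
Semicircular cap: semicircle r = 2.75, A = 11.88 cm², y = 16.17 cm, Ī = 6.277 cm⁴.
Centroid: ȳ = ΣA·y / ΣA = 8.591 cm.
Transfer each piece to the horizontal axis through the centroid using Ī + A·d² with d = y − 8.591:
  rectangular body: d = -1.091 cm → contributes +1 645 cm⁴
  semicircular cap: d = 7.576 cm → contributes +688.1 cm⁴
Total I = 2 333 cm⁴.
Radius of gyration: k = √(I/A) = √(2 333 / 94.38) = 4.972 cm.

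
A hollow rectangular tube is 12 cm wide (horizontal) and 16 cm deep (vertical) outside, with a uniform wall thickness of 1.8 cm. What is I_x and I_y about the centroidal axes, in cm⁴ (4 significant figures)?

I_x ≈ 2761 cm⁴, I_y ≈ 1692 cm⁴

Treat the section as a set of non-overlapping primitives; coordinates are from the bounding-box lower-left.
Outer rectangle: 12 × 16, A = 192 cm², y = 8 cm, Ī = 4 096 cm⁴.
Inner void (subtracted): 8.4 × 12.4, A = 104.16 cm², y = 8 cm, Ī = 1334.64 cm⁴.
By symmetry the centroid is at mid-height, ȳ = 8 cm.
All pieces are centred on the centroidal x-axis, so I = ΣĪ (holes subtracted) = 2761.36 cm⁴.
Repeating about the centroidal y-axis gives I_y = 1691.54 cm⁴.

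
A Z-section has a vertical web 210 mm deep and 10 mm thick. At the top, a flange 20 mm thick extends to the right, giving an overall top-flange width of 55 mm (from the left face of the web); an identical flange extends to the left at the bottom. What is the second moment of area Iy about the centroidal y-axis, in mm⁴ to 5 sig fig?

Decompose the section into non-overlapping parts with the origin at the bottom-left of its bounding rectangle.
Web: 10 × 210, A = 2 100 mm², x = 50 mm, Ī = 17 500 mm⁴.
Top flange (beyond web): 45 × 20, A = 900 mm², x = 77.5 mm, Ī = 151 875 mm⁴.
Bottom flange (beyond web): 45 × 20, A = 900 mm², x = 22.5 mm, Ī = 151 875 mm⁴.
Centroid: x̄ = ΣA·x / ΣA = 50 mm.
Transfer each piece to the centroidal y-axis using Ī + A·d² with d = x − 50:
  web: d = 0 mm → contributes +17 500 mm⁴
  top flange (beyond web): d = 27.5 mm → contributes +832 500 mm⁴
  bottom flange (beyond web): d = -27.5 mm → contributes +832 500 mm⁴
Total I = 1 682 500 mm⁴.

Iy ≈ 1.6825 × 10⁶ mm⁴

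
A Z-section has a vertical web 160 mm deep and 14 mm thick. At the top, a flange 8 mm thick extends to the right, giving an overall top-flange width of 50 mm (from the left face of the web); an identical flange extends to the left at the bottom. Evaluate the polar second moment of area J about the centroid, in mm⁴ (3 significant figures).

Treat the section as a set of non-overlapping primitives; coordinates are from the bounding-box lower-left.
Web: 14 × 160, A = 2 240 mm², y = 80 mm, Ī = 4 778 667 mm⁴.
Top flange (beyond web): 36 × 8, A = 288 mm², y = 156 mm, Ī = 1 536 mm⁴.
Bottom flange (beyond web): 36 × 8, A = 288 mm², y = 4 mm, Ī = 1 536 mm⁴.
Centroid: ȳ = ΣA·y / ΣA = 80 mm.
Transfer each piece to the centroidal x-axis using Ī + A·d² with d = y − 80:
  web: d = 0 mm → contributes +4 778 667 mm⁴
  top flange (beyond web): d = 76 mm → contributes +1 665 024 mm⁴
  bottom flange (beyond web): d = -76 mm → contributes +1 665 024 mm⁴
Total I = 8 108 715 mm⁴.
For the y-axis: x̄ = 43 mm.
Repeating about the centroidal y-axis gives I_y = 458 795 mm⁴.
Polar second moment: J = I_x + I_y = 8 567 509 mm⁴.

J ≈ 8.57 × 10⁶ mm⁴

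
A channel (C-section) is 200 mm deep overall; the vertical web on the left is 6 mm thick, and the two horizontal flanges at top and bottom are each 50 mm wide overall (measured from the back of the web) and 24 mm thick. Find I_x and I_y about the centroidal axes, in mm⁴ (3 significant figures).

Split into non-overlapping primitives; take the origin at the lower-left of the bounding box.
Web: 6 × 200, A = 1 200 mm², y = 100 mm, Ī = 4 000 000 mm⁴.
Top flange (beyond web): 44 × 24, A = 1 056 mm², y = 188 mm, Ī = 50 688 mm⁴.
Bottom flange (beyond web): 44 × 24, A = 1 056 mm², y = 12 mm, Ī = 50 688 mm⁴.
By symmetry the centroid is at mid-height, ȳ = 100 mm.
Transfer each piece to the centroidal x-axis using Ī + A·d² with d = y − 100:
  web: d = 0 mm → contributes +4 000 000 mm⁴
  top flange (beyond web): d = 88 mm → contributes +8 228 352 mm⁴
  bottom flange (beyond web): d = -88 mm → contributes +8 228 352 mm⁴
Total I = 20 456 704 mm⁴.
For the y-axis: x̄ = 18.942 mm.
Repeating about the centroidal y-axis gives I_y = 822 597 mm⁴.

I_x ≈ 2.05 × 10⁷ mm⁴, I_y ≈ 8.23 × 10⁵ mm⁴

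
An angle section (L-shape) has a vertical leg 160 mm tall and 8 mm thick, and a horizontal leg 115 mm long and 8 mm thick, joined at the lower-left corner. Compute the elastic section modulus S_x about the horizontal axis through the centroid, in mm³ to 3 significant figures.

S_x ≈ 5.16 × 10⁴ mm³

Treat the section as a set of non-overlapping primitives; coordinates are from the bounding-box lower-left.
Vertical leg: 8 × 160, A = 1 280 mm², y = 80 mm, Ī = 2 730 667 mm⁴.
Horizontal leg (remainder): 107 × 8, A = 856 mm², y = 4 mm, Ī = 4565.3 mm⁴.
Centroid: ȳ = ΣA·y / ΣA = 49.543 mm.
Transfer each piece to the horizontal axis through the centroid using Ī + A·d² with d = y − 49.543:
  vertical leg: d = 30.457 mm → contributes +3 918 026 mm⁴
  horizontal leg (remainder): d = -45.543 mm → contributes +1 780 056 mm⁴
Total I = 5 698 082 mm⁴.
Extreme fibre distance c = 110.46 mm; S = I/c = 51 586 mm³.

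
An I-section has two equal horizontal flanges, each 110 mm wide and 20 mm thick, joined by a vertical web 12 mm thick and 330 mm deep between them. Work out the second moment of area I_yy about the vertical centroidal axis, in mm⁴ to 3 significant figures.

Treat the section as a set of non-overlapping primitives; coordinates are from the bounding-box lower-left.
Bottom flange: 110 × 20, A = 2 200 mm², x = 55 mm, Ī = 2 218 333 mm⁴.
Web: 12 × 330, A = 3 960 mm², x = 55 mm, Ī = 47 520 mm⁴.
Top flange: 110 × 20, A = 2 200 mm², x = 55 mm, Ī = 2 218 333 mm⁴.
By symmetry the centroid is at mid-width, x̄ = 55 mm.
All pieces are centred on the vertical centroidal axis, so I = ΣĪ = 4 484 187 mm⁴.

I_yy ≈ 4.48 × 10⁶ mm⁴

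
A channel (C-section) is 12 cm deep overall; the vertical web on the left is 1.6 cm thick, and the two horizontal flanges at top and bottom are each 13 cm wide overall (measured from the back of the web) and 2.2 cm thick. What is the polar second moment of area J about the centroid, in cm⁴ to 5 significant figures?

Split into non-overlapping primitives; take the origin at the lower-left of the bounding box.
Web: 1.6 × 12, A = 19.2 cm², y = 6 cm, Ī = 230.4 cm⁴.
Top flange (beyond web): 11.4 × 2.2, A = 25.08 cm², y = 10.9 cm, Ī = 10.1156 cm⁴.
Bottom flange (beyond web): 11.4 × 2.2, A = 25.08 cm², y = 1.1 cm, Ī = 10.1156 cm⁴.
By symmetry the centroid is at mid-height, ȳ = 6 cm.
Transfer each piece to the centroidal x-axis using Ī + A·d² with d = y − 6:
  web: d = 0 cm → contributes +230.4 cm⁴
  top flange (beyond web): d = 4.9 cm → contributes +612.2864 cm⁴
  bottom flange (beyond web): d = -4.9 cm → contributes +612.2864 cm⁴
Total I = 1454.973 cm⁴.
For the y-axis: x̄ = 5.500692 cm.
Repeating about the centroidal y-axis gives I_y = 1133.975 cm⁴.
Polar second moment: J = I_x + I_y = 2588.948 cm⁴.

J ≈ 2588.9 cm⁴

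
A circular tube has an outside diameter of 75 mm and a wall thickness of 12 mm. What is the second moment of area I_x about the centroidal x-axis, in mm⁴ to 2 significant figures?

Break the section into simple shapes (no overlaps), measuring from the bottom-left corner of the bounding box.
Outer circle: ⌀75, A = 4 418 mm², y = 37.5 mm, Ī = 1 553 156 mm⁴.
Bore (subtracted): ⌀51, A = 2 043 mm², y = 37.5 mm, Ī = 332 086 mm⁴.
By symmetry the centroid is at mid-height, ȳ = 37.5 mm.
All pieces are centred on the centroidal x-axis, so I = ΣĪ (holes subtracted) = 1 221 070 mm⁴.

I_x ≈ 1.2 × 10⁶ mm⁴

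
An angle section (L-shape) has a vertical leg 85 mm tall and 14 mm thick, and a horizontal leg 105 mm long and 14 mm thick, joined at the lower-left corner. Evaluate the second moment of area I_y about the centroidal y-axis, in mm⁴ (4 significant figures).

I_y ≈ 2.594 × 10⁶ mm⁴

Decompose the section into non-overlapping parts with the origin at the bottom-left of its bounding rectangle.
Vertical leg: 14 × 85, A = 1 190 mm², x = 7 mm, Ī = 19436.7 mm⁴.
Horizontal leg (remainder): 91 × 14, A = 1 274 mm², x = 59.5 mm, Ī = 879 166 mm⁴.
Centroid: x̄ = ΣA·x / ΣA = 34.1449 mm.
Transfer each piece to the centroidal y-axis using Ī + A·d² with d = x − 34.1449:
  vertical leg: d = -27.1449 mm → contributes +896 282 mm⁴
  horizontal leg (remainder): d = 25.3551 mm → contributes +1 698 198 mm⁴
Total I = 2 594 480 mm⁴.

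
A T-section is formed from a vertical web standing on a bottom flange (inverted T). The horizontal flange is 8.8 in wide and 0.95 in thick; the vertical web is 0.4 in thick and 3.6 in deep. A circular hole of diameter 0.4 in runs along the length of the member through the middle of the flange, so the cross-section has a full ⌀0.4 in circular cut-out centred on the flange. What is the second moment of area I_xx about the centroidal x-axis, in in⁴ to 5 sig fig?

I_xx ≈ 8.5262 in⁴

Split into non-overlapping primitives; take the origin at the lower-left of the bounding box.
Flange: 8.8 × 0.95, A = 8.36 in², y = 0.475 in, Ī = 0.6287417 in⁴.
Web: 0.4 × 3.6, A = 1.44 in², y = 2.75 in, Ī = 1.5552 in⁴.
Hole (subtracted): ⌀0.4, A = 0.1256637 in², y = 0.475 in, Ī = 0.001256637 in⁴.
Centroid: ȳ = ΣA·y / ΣA = 0.8136279 in.
Transfer each piece to the centroidal x-axis using Ī + A·d² with d = y − 0.8136279:
  flange: d = -0.3386279 in → contributes +1.587373 in⁴
  web: d = 1.936372 in → contributes +6.954533 in⁴
  hole: d = -0.3386279 in → contributes −0.01566635 in⁴
Total I = 8.52624 in⁴.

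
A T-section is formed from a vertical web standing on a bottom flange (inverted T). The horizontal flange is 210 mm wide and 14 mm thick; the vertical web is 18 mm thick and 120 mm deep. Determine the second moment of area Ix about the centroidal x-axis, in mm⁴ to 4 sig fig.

Break the section into simple shapes (no overlaps), measuring from the bottom-left corner of the bounding box.
Flange: 210 × 14, A = 2 940 mm², y = 7 mm, Ī = 48 020 mm⁴.
Web: 18 × 120, A = 2 160 mm², y = 74 mm, Ī = 2 592 000 mm⁴.
Centroid: ȳ = ΣA·y / ΣA = 35.3765 mm.
Transfer each piece to the centroidal x-axis using Ī + A·d² with d = y − 35.3765:
  flange: d = -28.3765 mm → contributes +2 415 379 mm⁴
  web: d = 38.6235 mm → contributes +5 814 238 mm⁴
Total I = 8 229 617 mm⁴.

Ix ≈ 8.230 × 10⁶ mm⁴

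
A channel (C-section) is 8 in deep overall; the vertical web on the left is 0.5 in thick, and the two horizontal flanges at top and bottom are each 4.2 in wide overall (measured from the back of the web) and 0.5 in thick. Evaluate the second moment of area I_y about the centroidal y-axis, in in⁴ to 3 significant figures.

I_y ≈ 12.8 in⁴

Treat the section as a set of non-overlapping primitives; coordinates are from the bounding-box lower-left.
Web: 0.5 × 8, A = 4 in², x = 0.25 in, Ī = 0.083333 in⁴.
Top flange (beyond web): 3.7 × 0.5, A = 1.85 in², x = 2.35 in, Ī = 2.1105 in⁴.
Bottom flange (beyond web): 3.7 × 0.5, A = 1.85 in², x = 2.35 in, Ī = 2.1105 in⁴.
Centroid: x̄ = ΣA·x / ΣA = 1.2591 in.
Transfer each piece to the centroidal y-axis using Ī + A·d² with d = x − 1.2591:
  web: d = -1.0091 in → contributes +4.1564 in⁴
  top flange (beyond web): d = 1.0909 in → contributes +4.3122 in⁴
  bottom flange (beyond web): d = 1.0909 in → contributes +4.3122 in⁴
Total I = 12.781 in⁴.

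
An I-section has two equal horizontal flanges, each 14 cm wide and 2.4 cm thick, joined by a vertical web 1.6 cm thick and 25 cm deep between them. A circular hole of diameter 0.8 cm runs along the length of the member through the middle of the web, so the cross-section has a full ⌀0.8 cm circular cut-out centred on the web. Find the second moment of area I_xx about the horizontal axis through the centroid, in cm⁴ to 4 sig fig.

Decompose the section into non-overlapping parts with the origin at the bottom-left of its bounding rectangle.
Bottom flange: 14 × 2.4, A = 33.6 cm², y = 1.2 cm, Ī = 16.128 cm⁴.
Web: 1.6 × 25, A = 40 cm², y = 14.9 cm, Ī = 2083.33 cm⁴.
Top flange: 14 × 2.4, A = 33.6 cm², y = 28.6 cm, Ī = 16.128 cm⁴.
Hole (subtracted): ⌀0.8, A = 0.502655 cm², y = 14.9 cm, Ī = 0.0201062 cm⁴.
By symmetry the centroid is at mid-height, ȳ = 14.9 cm.
Transfer each piece to the horizontal axis through the centroid using Ī + A·d² with d = y − 14.9:
  bottom flange: d = -13.7 cm → contributes +6322.51 cm⁴
  web: d = 0 cm → contributes +2083.33 cm⁴
  top flange: d = 13.7 cm → contributes +6322.51 cm⁴
  hole: d = 0 cm → contributes −0.0201062 cm⁴
Total I = 14728.3 cm⁴.

I_xx ≈ 1.473 × 10⁴ cm⁴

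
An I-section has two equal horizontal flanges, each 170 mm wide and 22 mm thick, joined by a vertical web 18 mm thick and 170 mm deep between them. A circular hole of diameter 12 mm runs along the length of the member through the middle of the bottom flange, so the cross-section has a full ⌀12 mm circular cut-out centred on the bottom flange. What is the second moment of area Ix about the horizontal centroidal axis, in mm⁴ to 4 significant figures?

Treat the section as a set of non-overlapping primitives; coordinates are from the bounding-box lower-left.
Bottom flange: 170 × 22, A = 3 740 mm², y = 11 mm, Ī = 150 847 mm⁴.
Web: 18 × 170, A = 3 060 mm², y = 107 mm, Ī = 7 369 500 mm⁴.
Top flange: 170 × 22, A = 3 740 mm², y = 203 mm, Ī = 150 847 mm⁴.
Hole (subtracted): ⌀12, A = 113.097 mm², y = 11 mm, Ī = 1017.88 mm⁴.
Centroid: ȳ = ΣA·y / ΣA = 108.041 mm.
Transfer each piece to the horizontal centroidal axis using Ī + A·d² with d = y − 108.041:
  bottom flange: d = -97.0413 mm → contributes +35 370 465 mm⁴
  web: d = -1.04128 mm → contributes +7 372 818 mm⁴
  top flange: d = 94.9587 mm → contributes +33 875 018 mm⁴
  hole: d = -97.0413 mm → contributes −1 066 057 mm⁴
Total I = 75 552 245 mm⁴.

Ix ≈ 7.555 × 10⁷ mm⁴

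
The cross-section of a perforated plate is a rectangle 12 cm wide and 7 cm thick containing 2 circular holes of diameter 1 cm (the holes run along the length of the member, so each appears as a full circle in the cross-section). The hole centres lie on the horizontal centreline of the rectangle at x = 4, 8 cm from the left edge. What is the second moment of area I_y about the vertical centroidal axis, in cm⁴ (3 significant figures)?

Break the section into simple shapes (no overlaps), measuring from the bottom-left corner of the bounding box.
Plate: 12 × 7, A = 84 cm², x = 6 cm, Ī = 1 008 cm⁴.
Hole 1 (subtracted): ⌀1, A = 0.7854 cm², x = 4 cm, Ī = 0.049087 cm⁴.
Hole 2 (subtracted): ⌀1, A = 0.7854 cm², x = 8 cm, Ī = 0.049087 cm⁴.
By symmetry the centroid is at mid-width, x̄ = 6 cm.
Transfer each piece to the vertical centroidal axis using Ī + A·d² with d = x − 6:
  plate: d = 0 cm → contributes +1 008 cm⁴
  hole 1: d = -2 cm → contributes −3.1907 cm⁴
  hole 2: d = 2 cm → contributes −3.1907 cm⁴
Total I = 1001.6 cm⁴.

I_y ≈ 1000 cm⁴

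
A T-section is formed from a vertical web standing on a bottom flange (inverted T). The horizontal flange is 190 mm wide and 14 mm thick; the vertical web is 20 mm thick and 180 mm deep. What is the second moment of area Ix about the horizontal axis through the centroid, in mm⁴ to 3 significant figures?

Ix ≈ 2.42 × 10⁷ mm⁴

Decompose the section into non-overlapping parts with the origin at the bottom-left of its bounding rectangle.
Flange: 190 × 14, A = 2 660 mm², y = 7 mm, Ī = 43 447 mm⁴.
Web: 20 × 180, A = 3 600 mm², y = 104 mm, Ī = 9 720 000 mm⁴.
Centroid: ȳ = ΣA·y / ΣA = 62.783 mm.
Transfer each piece to the horizontal axis through the centroid using Ī + A·d² with d = y − 62.783:
  flange: d = -55.783 mm → contributes +8 320 608 mm⁴
  web: d = 41.217 mm → contributes +15 835 903 mm⁴
Total I = 24 156 511 mm⁴.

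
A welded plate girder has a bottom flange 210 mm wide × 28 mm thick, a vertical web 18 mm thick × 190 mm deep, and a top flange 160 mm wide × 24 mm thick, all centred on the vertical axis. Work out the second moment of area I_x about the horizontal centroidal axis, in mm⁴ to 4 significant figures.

I_x ≈ 1.207 × 10⁸ mm⁴

Break the section into simple shapes (no overlaps), measuring from the bottom-left corner of the bounding box.
Bottom plate: 210 × 28, A = 5 880 mm², y = 14 mm, Ī = 384 160 mm⁴.
Web plate: 18 × 190, A = 3 420 mm², y = 123 mm, Ī = 10 288 500 mm⁴.
Top plate: 160 × 24, A = 3 840 mm², y = 230 mm, Ī = 184 320 mm⁴.
Centroid: ȳ = ΣA·y / ΣA = 105.493 mm.
Transfer each piece to the horizontal centroidal axis using Ī + A·d² with d = y − 105.493:
  bottom plate: d = -91.4932 mm → contributes +49 605 620 mm⁴
  web plate: d = 17.5068 mm → contributes +11 336 695 mm⁴
  top plate: d = 124.507 mm → contributes +59 711 829 mm⁴
Total I = 120 654 144 mm⁴.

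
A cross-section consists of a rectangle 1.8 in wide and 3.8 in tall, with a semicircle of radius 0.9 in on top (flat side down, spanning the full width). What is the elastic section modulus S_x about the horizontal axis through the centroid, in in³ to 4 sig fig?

Treat the section as a set of non-overlapping primitives; coordinates are from the bounding-box lower-left.
Rectangular body: 1.8 × 3.8, A = 6.84 in², y = 1.9 in, Ī = 8.2308 in⁴.
Semicircular cap: semicircle r = 0.9, A = 1.27235 in², y = 4.18197 in, Ī = 0.0720115 in⁴.
Centroid: ȳ = ΣA·y / ΣA = 2.25791 in.
Transfer each piece to the horizontal axis through the centroid using Ī + A·d² with d = y − 2.25791:
  rectangular body: d = -0.357906 in → contributes +9.10698 in⁴
  semicircular cap: d = 1.92407 in → contributes +4.78227 in⁴
Total I = 13.8893 in⁴.
Extreme fibre distance c = 2.44209 in; S = I/c = 5.68743 in³.

S_x ≈ 5.687 in³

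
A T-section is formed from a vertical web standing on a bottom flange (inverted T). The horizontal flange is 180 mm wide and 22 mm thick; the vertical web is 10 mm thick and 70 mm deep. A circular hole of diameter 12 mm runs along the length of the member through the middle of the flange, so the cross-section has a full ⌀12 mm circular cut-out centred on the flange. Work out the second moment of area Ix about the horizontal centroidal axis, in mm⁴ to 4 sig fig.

Break the section into simple shapes (no overlaps), measuring from the bottom-left corner of the bounding box.
Flange: 180 × 22, A = 3 960 mm², y = 11 mm, Ī = 159 720 mm⁴.
Web: 10 × 70, A = 700 mm², y = 57 mm, Ī = 285 833 mm⁴.
Hole (subtracted): ⌀12, A = 113.097 mm², y = 11 mm, Ī = 1017.88 mm⁴.
Centroid: ȳ = ΣA·y / ΣA = 18.0817 mm.
Transfer each piece to the horizontal centroidal axis using Ī + A·d² with d = y − 18.0817:
  flange: d = -7.08174 mm → contributes +358 318 mm⁴
  web: d = 38.9183 mm → contributes +1 346 075 mm⁴
  hole: d = -7.08174 mm → contributes −6689.83 mm⁴
Total I = 1 697 703 mm⁴.

Ix ≈ 1.698 × 10⁶ mm⁴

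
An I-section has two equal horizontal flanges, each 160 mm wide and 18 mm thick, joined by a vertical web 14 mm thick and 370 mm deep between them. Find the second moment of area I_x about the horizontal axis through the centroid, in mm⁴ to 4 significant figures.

I_x ≈ 2.760 × 10⁸ mm⁴

Break the section into simple shapes (no overlaps), measuring from the bottom-left corner of the bounding box.
Bottom flange: 160 × 18, A = 2 880 mm², y = 9 mm, Ī = 77 760 mm⁴.
Web: 14 × 370, A = 5 180 mm², y = 203 mm, Ī = 59 095 167 mm⁴.
Top flange: 160 × 18, A = 2 880 mm², y = 397 mm, Ī = 77 760 mm⁴.
By symmetry the centroid is at mid-height, ȳ = 203 mm.
Transfer each piece to the horizontal axis through the centroid using Ī + A·d² with d = y − 203:
  bottom flange: d = -194 mm → contributes +108 469 440 mm⁴
  web: d = 0 mm → contributes +59 095 167 mm⁴
  top flange: d = 194 mm → contributes +108 469 440 mm⁴
Total I = 276 034 047 mm⁴.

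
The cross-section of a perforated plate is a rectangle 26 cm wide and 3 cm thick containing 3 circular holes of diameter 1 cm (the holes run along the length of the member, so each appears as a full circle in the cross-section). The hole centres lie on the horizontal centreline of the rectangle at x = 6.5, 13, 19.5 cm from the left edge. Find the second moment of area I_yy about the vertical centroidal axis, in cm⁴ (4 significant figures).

I_yy ≈ 4327 cm⁴

Decompose the section into non-overlapping parts with the origin at the bottom-left of its bounding rectangle.
Plate: 26 × 3, A = 78 cm², x = 13 cm, Ī = 4 394 cm⁴.
Hole 1 (subtracted): ⌀1, A = 0.785398 cm², x = 6.5 cm, Ī = 0.0490874 cm⁴.
Hole 2 (subtracted): ⌀1, A = 0.785398 cm², x = 13 cm, Ī = 0.0490874 cm⁴.
Hole 3 (subtracted): ⌀1, A = 0.785398 cm², x = 19.5 cm, Ī = 0.0490874 cm⁴.
By symmetry the centroid is at mid-width, x̄ = 13 cm.
Transfer each piece to the vertical centroidal axis using Ī + A·d² with d = x − 13:
  plate: d = 0 cm → contributes +4 394 cm⁴
  hole 1: d = -6.5 cm → contributes −33.2322 cm⁴
  hole 2: d = 0 cm → contributes −0.0490874 cm⁴
  hole 3: d = 6.5 cm → contributes −33.2322 cm⁴
Total I = 4327.49 cm⁴.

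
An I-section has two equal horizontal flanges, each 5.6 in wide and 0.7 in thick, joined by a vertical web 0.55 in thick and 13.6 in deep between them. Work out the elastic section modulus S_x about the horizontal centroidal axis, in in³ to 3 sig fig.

S_x ≈ 68.9 in³

Break the section into simple shapes (no overlaps), measuring from the bottom-left corner of the bounding box.
Bottom flange: 5.6 × 0.7, A = 3.92 in², y = 0.35 in, Ī = 0.16007 in⁴.
Web: 0.55 × 13.6, A = 7.48 in², y = 7.5 in, Ī = 115.29 in⁴.
Top flange: 5.6 × 0.7, A = 3.92 in², y = 14.65 in, Ī = 0.16007 in⁴.
By symmetry the centroid is at mid-height, ȳ = 7.5 in.
Transfer each piece to the horizontal centroidal axis using Ī + A·d² with d = y − 7.5:
  bottom flange: d = -7.15 in → contributes +200.56 in⁴
  web: d = 0 in → contributes +115.29 in⁴
  top flange: d = 7.15 in → contributes +200.56 in⁴
Total I = 516.41 in⁴.
Extreme fibre distance c = 7.5 in; S = I/c = 68.855 in³.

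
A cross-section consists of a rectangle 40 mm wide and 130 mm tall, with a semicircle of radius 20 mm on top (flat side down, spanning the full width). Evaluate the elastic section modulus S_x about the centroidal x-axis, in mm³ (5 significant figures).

Decompose the section into non-overlapping parts with the origin at the bottom-left of its bounding rectangle.
Rectangular body: 40 × 130, A = 5 200 mm², y = 65 mm, Ī = 7 323 333 mm⁴.
Semicircular cap: semicircle r = 20, A = 628.3185 mm², y = 138.4883 mm, Ī = 17561.11 mm⁴.
Centroid: ȳ = ΣA·y / ΣA = 72.92236 mm.
Transfer each piece to the centroidal x-axis using Ī + A·d² with d = y − 72.92236:
  rectangular body: d = -7.92236 mm → contributes +7 649 705 mm⁴
  semicircular cap: d = 65.5659 mm → contributes +2 718 632 mm⁴
Total I = 10 368 337 mm⁴.
Extreme fibre distance c = 77.07764 mm; S = I/c = 134518.1 mm³.

S_x ≈ 1.3452 × 10⁵ mm³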